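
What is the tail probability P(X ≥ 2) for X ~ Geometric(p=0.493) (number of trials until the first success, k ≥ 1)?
0.507000

We have X ~ Geometric(p=0.493) (number of trials until the first success, k ≥ 1).

For discrete distributions, P(X ≥ 2) = 1 - P(X ≤ 1).

P(X ≤ 1) = 0.493000
P(X ≥ 2) = 1 - 0.493000 = 0.507000

So there's approximately a 50.7% chance that X is at least 2.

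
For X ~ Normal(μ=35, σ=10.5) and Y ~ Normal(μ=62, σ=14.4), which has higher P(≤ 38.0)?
X has higher probability (P(X ≤ 38.0) = 0.6125 > P(Y ≤ 38.0) = 0.0478)

Compute P(≤ 38.0) for each distribution:

X ~ Normal(μ=35, σ=10.5):
P(X ≤ 38.0) = 0.6125

Y ~ Normal(μ=62, σ=14.4):
P(Y ≤ 38.0) = 0.0478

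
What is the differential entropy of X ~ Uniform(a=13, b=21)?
2.0794 nats

We have X ~ Uniform(a=13, b=21).

The differential entropy measures the uncertainty or information content of the distribution.

For a Uniform distribution with a=13, b=21:
h(X) = 2.0794 nats

(In bits, this would be 3.0000 bits.)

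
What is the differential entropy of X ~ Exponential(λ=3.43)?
-0.2326 nats

We have X ~ Exponential(λ=3.43).

The differential entropy measures the uncertainty or information content of the distribution.

For an Exponential distribution with λ=3.43:
h(X) = -0.2326 nats

(In bits, this would be -0.3355 bits.)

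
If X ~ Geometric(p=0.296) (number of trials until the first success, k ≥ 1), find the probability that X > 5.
0.172927

We have X ~ Geometric(p=0.296) (number of trials until the first success, k ≥ 1).

P(X > 5) = 1 - P(X ≤ 5)
                = 1 - F(5)
                = 1 - 0.827073
                = 0.172927

So there's approximately a 17.3% chance that X exceeds 5.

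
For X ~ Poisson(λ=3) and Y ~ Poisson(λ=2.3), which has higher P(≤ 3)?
Y has higher probability (P(Y ≤ 3) = 0.7993 > P(X ≤ 3) = 0.6472)

Compute P(≤ 3) for each distribution:

X ~ Poisson(λ=3):
P(X ≤ 3) = 0.6472

Y ~ Poisson(λ=2.3):
P(Y ≤ 3) = 0.7993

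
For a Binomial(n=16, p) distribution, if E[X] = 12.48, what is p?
p = 0.78

For a Binomial(n, p) distribution:
E[X] = n × p

Given n = 16 and E[X] = 12.48:
12.48 = 16 × p
p = 12.48 / 16 = 0.78

Verification: Binomial(16, 0.78) has E[X] = 12.48 ✓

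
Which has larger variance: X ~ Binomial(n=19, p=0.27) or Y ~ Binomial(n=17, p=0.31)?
X has larger variance (3.7449 > 3.6363)

Compute the variance for each distribution:

X ~ Binomial(n=19, p=0.27):
Var(X) = 3.7449

Y ~ Binomial(n=17, p=0.31):
Var(Y) = 3.6363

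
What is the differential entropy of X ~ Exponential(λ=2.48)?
0.0917 nats

We have X ~ Exponential(λ=2.48).

The differential entropy measures the uncertainty or information content of the distribution.

For an Exponential distribution with λ=2.48:
h(X) = 0.0917 nats

(In bits, this would be 0.1324 bits.)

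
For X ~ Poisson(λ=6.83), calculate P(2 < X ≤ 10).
0.879432

We have X ~ Poisson(λ=6.83).

To find P(2 < X ≤ 10), we use:
P(2 < X ≤ 10) = P(X ≤ 10) - P(X ≤ 2)
                 = F(10) - F(2)
                 = 0.913106 - 0.033674
                 = 0.879432

So there's approximately a 87.9% chance that X falls in this range.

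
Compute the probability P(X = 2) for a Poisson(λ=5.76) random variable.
0.052273

We have X ~ Poisson(λ=5.76).

For a Poisson distribution, the PMF gives us the probability of each outcome.

Using the PMF formula:
P(X = 2) = 0.052273

Rounded to 4 decimal places: 0.0523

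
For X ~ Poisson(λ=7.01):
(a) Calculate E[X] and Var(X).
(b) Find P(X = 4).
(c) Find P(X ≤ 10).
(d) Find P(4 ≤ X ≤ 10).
(a) E[X] = 7.0100, Var(X) = 7.0100
(b) P(X = 4) = 0.090836
(c) P(X ≤ 10) = 0.900768
(d) P(4 ≤ X ≤ 10) = 0.819522

We have X ~ Poisson(λ=7.01).

(a) Moments:
E[X] = 7.0100
Var(X) = 7.0100
σ = √Var(X) = 2.6476

(b) Point probability using PMF:
P(X = 4) = 0.090836

(c) Cumulative probability using CDF:
P(X ≤ 10) = F(10) = 0.900768

(d) Range probability:
P(4 ≤ X ≤ 10) = P(X ≤ 10) - P(X ≤ 3)
                   = F(10) - F(3)
                   = 0.900768 - 0.081246
                   = 0.819522

This means approximately 82.0% of outcomes fall in the interval [4, 10].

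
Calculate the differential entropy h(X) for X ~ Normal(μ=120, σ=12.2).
3.9204 nats

We have X ~ Normal(μ=120, σ=12.2).

The differential entropy measures the uncertainty or information content of the distribution.

For a Normal distribution with μ=120, σ=12.2:
h(X) = 3.9204 nats

(In bits, this would be 5.6559 bits.)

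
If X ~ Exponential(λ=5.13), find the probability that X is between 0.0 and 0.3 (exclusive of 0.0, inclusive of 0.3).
0.785404

We have X ~ Exponential(λ=5.13).

To find P(0.0 < X ≤ 0.3), we use:
P(0.0 < X ≤ 0.3) = P(X ≤ 0.3) - P(X ≤ 0.0)
                 = F(0.3) - F(0.0)
                 = 0.785404 - 0.000000
                 = 0.785404

So there's approximately a 78.5% chance that X falls in this range.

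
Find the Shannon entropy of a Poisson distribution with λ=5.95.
2.2950 nats

We have X ~ Poisson(λ=5.95).

The Shannon entropy measures the uncertainty or information content of the distribution.

For a Poisson distribution with λ=5.95:
H(X) = 2.2950 nats

(In bits, this would be 3.3109 bits.)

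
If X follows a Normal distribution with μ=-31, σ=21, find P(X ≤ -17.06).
0.746594

We have X ~ Normal(μ=-31, σ=21).

The CDF gives us P(X ≤ k).

Using the CDF:
P(X ≤ -17.06) = 0.746594

This means there's approximately a 74.7% chance that X is at most -17.06.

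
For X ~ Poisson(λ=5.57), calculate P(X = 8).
0.087559

We have X ~ Poisson(λ=5.57).

For a Poisson distribution, the PMF gives us the probability of each outcome.

Using the PMF formula:
P(X = 8) = 0.087559

Rounded to 4 decimal places: 0.0876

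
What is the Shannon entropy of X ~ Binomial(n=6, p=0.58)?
1.6017 nats

We have X ~ Binomial(n=6, p=0.58).

The Shannon entropy measures the uncertainty or information content of the distribution.

For a Binomial distribution with n=6, p=0.58:
H(X) = 1.6017 nats

(In bits, this would be 2.3108 bits.)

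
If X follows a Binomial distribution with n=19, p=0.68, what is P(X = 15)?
0.124916

We have X ~ Binomial(n=19, p=0.68).

For a Binomial distribution, the PMF gives us the probability of each outcome.

Using the PMF formula:
P(X = 15) = 0.124916

Rounded to 4 decimal places: 0.1249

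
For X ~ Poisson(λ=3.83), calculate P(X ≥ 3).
0.735914

We have X ~ Poisson(λ=3.83).

For discrete distributions, P(X ≥ 3) = 1 - P(X ≤ 2).

P(X ≤ 2) = 0.264086
P(X ≥ 3) = 1 - 0.264086 = 0.735914

So there's approximately a 73.6% chance that X is at least 3.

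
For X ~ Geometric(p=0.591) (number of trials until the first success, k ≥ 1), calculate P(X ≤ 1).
0.591000

We have X ~ Geometric(p=0.591) (number of trials until the first success, k ≥ 1).

The CDF gives us P(X ≤ k).

Using the CDF:
P(X ≤ 1) = 0.591000

This means there's approximately a 59.1% chance that X is at most 1.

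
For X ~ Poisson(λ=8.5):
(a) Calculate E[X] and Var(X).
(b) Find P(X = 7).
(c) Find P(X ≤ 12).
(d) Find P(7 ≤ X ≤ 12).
(a) E[X] = 8.5000, Var(X) = 8.5000
(b) P(X = 7) = 0.129419
(c) P(X ≤ 12) = 0.909083
(d) P(7 ≤ X ≤ 12) = 0.652905

We have X ~ Poisson(λ=8.5).

(a) Moments:
E[X] = 8.5000
Var(X) = 8.5000
σ = √Var(X) = 2.9155

(b) Point probability using PMF:
P(X = 7) = 0.129419

(c) Cumulative probability using CDF:
P(X ≤ 12) = F(12) = 0.909083

(d) Range probability:
P(7 ≤ X ≤ 12) = P(X ≤ 12) - P(X ≤ 6)
                   = F(12) - F(6)
                   = 0.909083 - 0.256178
                   = 0.652905

This means approximately 65.3% of outcomes fall in the interval [7, 12].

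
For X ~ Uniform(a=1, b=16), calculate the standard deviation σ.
4.3301

We have X ~ Uniform(a=1, b=16).

For a Uniform distribution with a=1, b=16:
σ = √Var(X) = 4.3301

The standard deviation is the square root of the variance.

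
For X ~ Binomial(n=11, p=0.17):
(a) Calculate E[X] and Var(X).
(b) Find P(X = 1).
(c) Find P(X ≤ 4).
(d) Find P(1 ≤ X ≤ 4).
(a) E[X] = 1.8700, Var(X) = 1.5521
(b) P(X = 1) = 0.290150
(c) P(X ≤ 4) = 0.973448
(d) P(1 ≤ X ≤ 4) = 0.844665

We have X ~ Binomial(n=11, p=0.17).

(a) Moments:
E[X] = 1.8700
Var(X) = 1.5521
σ = √Var(X) = 1.2458

(b) Point probability using PMF:
P(X = 1) = 0.290150

(c) Cumulative probability using CDF:
P(X ≤ 4) = F(4) = 0.973448

(d) Range probability:
P(1 ≤ X ≤ 4) = P(X ≤ 4) - P(X ≤ 0)
                   = F(4) - F(0)
                   = 0.973448 - 0.128783
                   = 0.844665

This means approximately 84.5% of outcomes fall in the interval [1, 4].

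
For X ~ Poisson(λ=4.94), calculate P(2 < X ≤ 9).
0.840499

We have X ~ Poisson(λ=4.94).

To find P(2 < X ≤ 9), we use:
P(2 < X ≤ 9) = P(X ≤ 9) - P(X ≤ 2)
                 = F(9) - F(2)
                 = 0.970296 - 0.129797
                 = 0.840499

So there's approximately a 84.0% chance that X falls in this range.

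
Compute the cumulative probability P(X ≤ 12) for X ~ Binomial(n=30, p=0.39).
0.622223

We have X ~ Binomial(n=30, p=0.39).

The CDF gives us P(X ≤ k).

Using the CDF:
P(X ≤ 12) = 0.622223

This means there's approximately a 62.2% chance that X is at most 12.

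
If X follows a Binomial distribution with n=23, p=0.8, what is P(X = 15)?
0.044164

We have X ~ Binomial(n=23, p=0.8).

For a Binomial distribution, the PMF gives us the probability of each outcome.

Using the PMF formula:
P(X = 15) = 0.044164

Rounded to 4 decimal places: 0.0442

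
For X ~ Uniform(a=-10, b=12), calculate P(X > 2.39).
0.436818

We have X ~ Uniform(a=-10, b=12).

P(X > 2.39) = 1 - P(X ≤ 2.39)
                = 1 - F(2.39)
                = 1 - 0.563182
                = 0.436818

So there's approximately a 43.7% chance that X exceeds 2.39.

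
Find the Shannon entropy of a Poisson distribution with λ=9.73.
2.5475 nats

We have X ~ Poisson(λ=9.73).

The Shannon entropy measures the uncertainty or information content of the distribution.

For a Poisson distribution with λ=9.73:
H(X) = 2.5475 nats

(In bits, this would be 3.6752 bits.)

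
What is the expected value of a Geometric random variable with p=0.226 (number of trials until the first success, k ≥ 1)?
4.4248

We have X ~ Geometric(p=0.226) (number of trials until the first success, k ≥ 1).

For a Geometric distribution with p=0.226 (number of trials until the first success, k ≥ 1):
E[X] = 4.4248

This is the expected (average) value of X.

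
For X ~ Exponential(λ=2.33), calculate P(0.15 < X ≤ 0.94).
0.593146

We have X ~ Exponential(λ=2.33).

To find P(0.15 < X ≤ 0.94), we use:
P(0.15 < X ≤ 0.94) = P(X ≤ 0.94) - P(X ≤ 0.15)
                 = F(0.94) - F(0.15)
                 = 0.888106 - 0.294959
                 = 0.593146

So there's approximately a 59.3% chance that X falls in this range.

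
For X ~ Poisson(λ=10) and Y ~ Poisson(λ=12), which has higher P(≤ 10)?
X has higher probability (P(X ≤ 10) = 0.5830 > P(Y ≤ 10) = 0.3472)

Compute P(≤ 10) for each distribution:

X ~ Poisson(λ=10):
P(X ≤ 10) = 0.5830

Y ~ Poisson(λ=12):
P(Y ≤ 10) = 0.3472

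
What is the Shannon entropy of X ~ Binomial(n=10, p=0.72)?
1.7559 nats

We have X ~ Binomial(n=10, p=0.72).

The Shannon entropy measures the uncertainty or information content of the distribution.

For a Binomial distribution with n=10, p=0.72:
H(X) = 1.7559 nats

(In bits, this would be 2.5333 bits.)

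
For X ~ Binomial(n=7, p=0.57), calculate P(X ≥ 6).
0.122781

We have X ~ Binomial(n=7, p=0.57).

For discrete distributions, P(X ≥ 6) = 1 - P(X ≤ 5).

P(X ≤ 5) = 0.877219
P(X ≥ 6) = 1 - 0.877219 = 0.122781

So there's approximately a 12.3% chance that X is at least 6.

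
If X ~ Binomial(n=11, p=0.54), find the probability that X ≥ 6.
0.607135

We have X ~ Binomial(n=11, p=0.54).

For discrete distributions, P(X ≥ 6) = 1 - P(X ≤ 5).

P(X ≤ 5) = 0.392865
P(X ≥ 6) = 1 - 0.392865 = 0.607135

So there's approximately a 60.7% chance that X is at least 6.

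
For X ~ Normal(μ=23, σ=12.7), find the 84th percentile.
35.6296

We have X ~ Normal(μ=23, σ=12.7).

We want to find x such that P(X ≤ x) = 0.84.

This is the 84th percentile, which means 84% of values fall below this point.

Using the inverse CDF (quantile function):
x = F⁻¹(0.84) = 35.6296

Verification: P(X ≤ 35.6296) = 0.84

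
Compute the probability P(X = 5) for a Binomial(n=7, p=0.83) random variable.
0.239060

We have X ~ Binomial(n=7, p=0.83).

For a Binomial distribution, the PMF gives us the probability of each outcome.

Using the PMF formula:
P(X = 5) = 0.239060

Rounded to 4 decimal places: 0.2391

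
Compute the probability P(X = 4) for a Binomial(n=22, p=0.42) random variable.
0.012558

We have X ~ Binomial(n=22, p=0.42).

For a Binomial distribution, the PMF gives us the probability of each outcome.

Using the PMF formula:
P(X = 4) = 0.012558

Rounded to 4 decimal places: 0.0126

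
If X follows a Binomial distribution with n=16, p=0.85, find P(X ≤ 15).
0.925749

We have X ~ Binomial(n=16, p=0.85).

The CDF gives us P(X ≤ k).

Using the CDF:
P(X ≤ 15) = 0.925749

This means there's approximately a 92.6% chance that X is at most 15.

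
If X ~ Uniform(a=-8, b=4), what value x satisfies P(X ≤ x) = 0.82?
1.8400

We have X ~ Uniform(a=-8, b=4).

We want to find x such that P(X ≤ x) = 0.82.

This is the 82nd percentile, which means 82% of values fall below this point.

Using the inverse CDF (quantile function):
x = F⁻¹(0.82) = 1.8400

Verification: P(X ≤ 1.8400) = 0.82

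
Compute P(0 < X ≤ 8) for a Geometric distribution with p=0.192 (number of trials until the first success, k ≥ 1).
0.818327

We have X ~ Geometric(p=0.192) (number of trials until the first success, k ≥ 1).

To find P(0 < X ≤ 8), we use:
P(0 < X ≤ 8) = P(X ≤ 8) - P(X ≤ 0)
                 = F(8) - F(0)
                 = 0.818327 - 0.000000
                 = 0.818327

So there's approximately a 81.8% chance that X falls in this range.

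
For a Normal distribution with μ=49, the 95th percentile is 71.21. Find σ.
σ = 13.5027

For X ~ Normal(μ, σ), the p-th percentile satisfies x = μ + z_p × σ,
where z_p = Φ⁻¹(p) is the standard normal quantile.

Step 1: z_{0.95} = Φ⁻¹(0.95) = 1.6449

Step 2: Solve for σ:
71.21 = 49 + 1.6449 × σ
σ = (71.21 - 49) / 1.6449
σ = 22.21 / 1.6449
σ = 13.5027

Verification: μ + z × σ = 49 + 1.6449 × 13.5027 = 71.21 ✓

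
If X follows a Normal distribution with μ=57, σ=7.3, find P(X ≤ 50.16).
0.174383

We have X ~ Normal(μ=57, σ=7.3).

The CDF gives us P(X ≤ k).

Using the CDF:
P(X ≤ 50.16) = 0.174383

This means there's approximately a 17.4% chance that X is at most 50.16.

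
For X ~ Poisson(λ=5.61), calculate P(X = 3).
0.107732

We have X ~ Poisson(λ=5.61).

For a Poisson distribution, the PMF gives us the probability of each outcome.

Using the PMF formula:
P(X = 3) = 0.107732

Rounded to 4 decimal places: 0.1077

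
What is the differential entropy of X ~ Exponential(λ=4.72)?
-0.5518 nats

We have X ~ Exponential(λ=4.72).

The differential entropy measures the uncertainty or information content of the distribution.

For an Exponential distribution with λ=4.72:
h(X) = -0.5518 nats

(In bits, this would be -0.7961 bits.)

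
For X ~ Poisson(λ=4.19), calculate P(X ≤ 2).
0.211564

We have X ~ Poisson(λ=4.19).

The CDF gives us P(X ≤ k).

Using the CDF:
P(X ≤ 2) = 0.211564

This means there's approximately a 21.2% chance that X is at most 2.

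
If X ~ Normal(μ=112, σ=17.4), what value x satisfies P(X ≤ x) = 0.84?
129.3036

We have X ~ Normal(μ=112, σ=17.4).

We want to find x such that P(X ≤ x) = 0.84.

This is the 84th percentile, which means 84% of values fall below this point.

Using the inverse CDF (quantile function):
x = F⁻¹(0.84) = 129.3036

Verification: P(X ≤ 129.3036) = 0.84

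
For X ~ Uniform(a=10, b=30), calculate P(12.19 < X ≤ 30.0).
0.890500

We have X ~ Uniform(a=10, b=30).

To find P(12.19 < X ≤ 30.0), we use:
P(12.19 < X ≤ 30.0) = P(X ≤ 30.0) - P(X ≤ 12.19)
                 = F(30.0) - F(12.19)
                 = 1.000000 - 0.109500
                 = 0.890500

So there's approximately a 89.1% chance that X falls in this range.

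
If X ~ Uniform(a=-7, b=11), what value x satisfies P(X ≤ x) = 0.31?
-1.4200

We have X ~ Uniform(a=-7, b=11).

We want to find x such that P(X ≤ x) = 0.31.

This is the 31st percentile, which means 31% of values fall below this point.

Using the inverse CDF (quantile function):
x = F⁻¹(0.31) = -1.4200

Verification: P(X ≤ -1.4200) = 0.31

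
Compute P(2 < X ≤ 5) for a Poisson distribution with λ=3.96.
0.547327

We have X ~ Poisson(λ=3.96).

To find P(2 < X ≤ 5), we use:
P(2 < X ≤ 5) = P(X ≤ 5) - P(X ≤ 2)
                 = F(5) - F(2)
                 = 0.791350 - 0.244023
                 = 0.547327

So there's approximately a 54.7% chance that X falls in this range.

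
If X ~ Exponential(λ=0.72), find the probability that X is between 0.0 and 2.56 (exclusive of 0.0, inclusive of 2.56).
0.841690

We have X ~ Exponential(λ=0.72).

To find P(0.0 < X ≤ 2.56), we use:
P(0.0 < X ≤ 2.56) = P(X ≤ 2.56) - P(X ≤ 0.0)
                 = F(2.56) - F(0.0)
                 = 0.841690 - 0.000000
                 = 0.841690

So there's approximately a 84.2% chance that X falls in this range.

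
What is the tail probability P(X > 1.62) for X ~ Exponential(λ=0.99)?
0.201131

We have X ~ Exponential(λ=0.99).

P(X > 1.62) = 1 - P(X ≤ 1.62)
                = 1 - F(1.62)
                = 1 - 0.798869
                = 0.201131

So there's approximately a 20.1% chance that X exceeds 1.62.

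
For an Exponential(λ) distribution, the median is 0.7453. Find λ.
λ = 0.9300

For X ~ Exponential(λ), the CDF is F(x) = 1 - e^(-λx).
The median m satisfies F(m) = 0.5:
1 - e^(-λm) = 0.5
e^(-λm) = 0.5
λm = ln(2)
m = ln(2) / λ

Given m = 0.7453:
λ = ln(2) / 0.7453 = 0.693147 / 0.7453 = 0.9300

Verification: ln(2) / 0.9300 = 0.7453 ✓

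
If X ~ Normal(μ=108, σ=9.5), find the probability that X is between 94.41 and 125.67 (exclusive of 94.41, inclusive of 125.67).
0.892274

We have X ~ Normal(μ=108, σ=9.5).

To find P(94.41 < X ≤ 125.67), we use:
P(94.41 < X ≤ 125.67) = P(X ≤ 125.67) - P(X ≤ 94.41)
                 = F(125.67) - F(94.41)
                 = 0.968557 - 0.076283
                 = 0.892274

So there's approximately a 89.2% chance that X falls in this range.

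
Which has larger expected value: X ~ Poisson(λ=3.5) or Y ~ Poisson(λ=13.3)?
Y has larger mean (13.3000 > 3.5000)

Compute the expected value for each distribution:

X ~ Poisson(λ=3.5):
E[X] = 3.5000

Y ~ Poisson(λ=13.3):
E[Y] = 13.3000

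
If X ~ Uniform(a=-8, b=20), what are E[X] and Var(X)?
E[X] = 6.0000, Var(X) = 65.3333

We have X ~ Uniform(a=-8, b=20).

For a Uniform distribution with a=-8, b=20:

Expected value:
E[X] = 6.0000

Variance:
Var(X) = 65.3333

Standard deviation:
σ = √Var(X) = 8.0829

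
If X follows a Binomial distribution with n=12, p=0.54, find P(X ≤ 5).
0.284334

We have X ~ Binomial(n=12, p=0.54).

The CDF gives us P(X ≤ k).

Using the CDF:
P(X ≤ 5) = 0.284334

This means there's approximately a 28.4% chance that X is at most 5.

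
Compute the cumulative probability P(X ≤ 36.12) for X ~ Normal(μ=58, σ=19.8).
0.134569

We have X ~ Normal(μ=58, σ=19.8).

The CDF gives us P(X ≤ k).

Using the CDF:
P(X ≤ 36.12) = 0.134569

This means there's approximately a 13.5% chance that X is at most 36.12.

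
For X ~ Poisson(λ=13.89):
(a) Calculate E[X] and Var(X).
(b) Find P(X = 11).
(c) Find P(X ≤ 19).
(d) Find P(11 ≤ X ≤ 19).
(a) E[X] = 13.8900, Var(X) = 13.8900
(b) P(X = 11) = 0.086341
(c) P(X ≤ 19) = 0.927901
(d) P(11 ≤ X ≤ 19) = 0.744814

We have X ~ Poisson(λ=13.89).

(a) Moments:
E[X] = 13.8900
Var(X) = 13.8900
σ = √Var(X) = 3.7269

(b) Point probability using PMF:
P(X = 11) = 0.086341

(c) Cumulative probability using CDF:
P(X ≤ 19) = F(19) = 0.927901

(d) Range probability:
P(11 ≤ X ≤ 19) = P(X ≤ 19) - P(X ≤ 10)
                   = F(19) - F(10)
                   = 0.927901 - 0.183087
                   = 0.744814

This means approximately 74.5% of outcomes fall in the interval [11, 19].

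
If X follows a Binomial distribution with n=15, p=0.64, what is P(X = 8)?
0.141940

We have X ~ Binomial(n=15, p=0.64).

For a Binomial distribution, the PMF gives us the probability of each outcome.

Using the PMF formula:
P(X = 8) = 0.141940

Rounded to 4 decimal places: 0.1419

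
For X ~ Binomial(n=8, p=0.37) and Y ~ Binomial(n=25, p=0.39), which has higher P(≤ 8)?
X has higher probability (P(X ≤ 8) = 1.0000 > P(Y ≤ 8) = 0.3086)

Compute P(≤ 8) for each distribution:

X ~ Binomial(n=8, p=0.37):
P(X ≤ 8) = 1.0000

Y ~ Binomial(n=25, p=0.39):
P(Y ≤ 8) = 0.3086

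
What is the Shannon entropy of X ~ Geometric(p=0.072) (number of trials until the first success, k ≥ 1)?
3.5942 nats

We have X ~ Geometric(p=0.072) (number of trials until the first success, k ≥ 1).

The Shannon entropy measures the uncertainty or information content of the distribution.

For a Geometric distribution with p=0.072 (number of trials until the first success, k ≥ 1):
H(X) = 3.5942 nats

(In bits, this would be 5.1853 bits.)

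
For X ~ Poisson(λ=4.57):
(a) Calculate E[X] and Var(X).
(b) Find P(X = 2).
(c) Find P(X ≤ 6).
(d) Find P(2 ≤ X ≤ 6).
(a) E[X] = 4.5700, Var(X) = 4.5700
(b) P(X = 2) = 0.108162
(c) P(X ≤ 6) = 0.821979
(d) P(2 ≤ X ≤ 6) = 0.764285

We have X ~ Poisson(λ=4.57).

(a) Moments:
E[X] = 4.5700
Var(X) = 4.5700
σ = √Var(X) = 2.1378

(b) Point probability using PMF:
P(X = 2) = 0.108162

(c) Cumulative probability using CDF:
P(X ≤ 6) = F(6) = 0.821979

(d) Range probability:
P(2 ≤ X ≤ 6) = P(X ≤ 6) - P(X ≤ 1)
                   = F(6) - F(1)
                   = 0.821979 - 0.057694
                   = 0.764285

This means approximately 76.4% of outcomes fall in the interval [2, 6].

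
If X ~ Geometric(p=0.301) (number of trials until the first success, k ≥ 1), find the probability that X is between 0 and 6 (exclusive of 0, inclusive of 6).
0.883356

We have X ~ Geometric(p=0.301) (number of trials until the first success, k ≥ 1).

To find P(0 < X ≤ 6), we use:
P(0 < X ≤ 6) = P(X ≤ 6) - P(X ≤ 0)
                 = F(6) - F(0)
                 = 0.883356 - 0.000000
                 = 0.883356

So there's approximately a 88.3% chance that X falls in this range.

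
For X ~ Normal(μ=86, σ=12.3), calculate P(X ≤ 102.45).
0.909454

We have X ~ Normal(μ=86, σ=12.3).

The CDF gives us P(X ≤ k).

Using the CDF:
P(X ≤ 102.45) = 0.909454

This means there's approximately a 90.9% chance that X is at most 102.45.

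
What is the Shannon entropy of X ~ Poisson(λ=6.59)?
2.3478 nats

We have X ~ Poisson(λ=6.59).

The Shannon entropy measures the uncertainty or information content of the distribution.

For a Poisson distribution with λ=6.59:
H(X) = 2.3478 nats

(In bits, this would be 3.3871 bits.)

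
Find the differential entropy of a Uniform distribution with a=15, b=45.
3.4012 nats

We have X ~ Uniform(a=15, b=45).

The differential entropy measures the uncertainty or information content of the distribution.

For a Uniform distribution with a=15, b=45:
h(X) = 3.4012 nats

(In bits, this would be 4.9069 bits.)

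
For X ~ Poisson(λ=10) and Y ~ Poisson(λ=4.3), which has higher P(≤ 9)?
Y has higher probability (P(Y ≤ 9) = 0.9871 > P(X ≤ 9) = 0.4579)

Compute P(≤ 9) for each distribution:

X ~ Poisson(λ=10):
P(X ≤ 9) = 0.4579

Y ~ Poisson(λ=4.3):
P(Y ≤ 9) = 0.9871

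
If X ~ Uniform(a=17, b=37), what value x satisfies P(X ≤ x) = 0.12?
19.4000

We have X ~ Uniform(a=17, b=37).

We want to find x such that P(X ≤ x) = 0.12.

This is the 12th percentile, which means 12% of values fall below this point.

Using the inverse CDF (quantile function):
x = F⁻¹(0.12) = 19.4000

Verification: P(X ≤ 19.4000) = 0.12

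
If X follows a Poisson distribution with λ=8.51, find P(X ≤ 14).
0.972334

We have X ~ Poisson(λ=8.51).

The CDF gives us P(X ≤ k).

Using the CDF:
P(X ≤ 14) = 0.972334

This means there's approximately a 97.2% chance that X is at most 14.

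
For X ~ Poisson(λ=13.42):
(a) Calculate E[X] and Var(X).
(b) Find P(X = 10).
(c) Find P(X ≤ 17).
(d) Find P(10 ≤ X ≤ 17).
(a) E[X] = 13.4200, Var(X) = 13.4200
(b) P(X = 10) = 0.077541
(c) P(X ≤ 17) = 0.865892
(d) P(10 ≤ X ≤ 17) = 0.726067

We have X ~ Poisson(λ=13.42).

(a) Moments:
E[X] = 13.4200
Var(X) = 13.4200
σ = √Var(X) = 3.6633

(b) Point probability using PMF:
P(X = 10) = 0.077541

(c) Cumulative probability using CDF:
P(X ≤ 17) = F(17) = 0.865892

(d) Range probability:
P(10 ≤ X ≤ 17) = P(X ≤ 17) - P(X ≤ 9)
                   = F(17) - F(9)
                   = 0.865892 - 0.139826
                   = 0.726067

This means approximately 72.6% of outcomes fall in the interval [10, 17].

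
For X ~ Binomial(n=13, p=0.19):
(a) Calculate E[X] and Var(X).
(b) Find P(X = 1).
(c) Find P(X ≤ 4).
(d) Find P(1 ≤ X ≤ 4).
(a) E[X] = 2.4700, Var(X) = 2.0007
(b) P(X = 1) = 0.197023
(c) P(X ≤ 4) = 0.917277
(d) P(1 ≤ X ≤ 4) = 0.852666

We have X ~ Binomial(n=13, p=0.19).

(a) Moments:
E[X] = 2.4700
Var(X) = 2.0007
σ = √Var(X) = 1.4145

(b) Point probability using PMF:
P(X = 1) = 0.197023

(c) Cumulative probability using CDF:
P(X ≤ 4) = F(4) = 0.917277

(d) Range probability:
P(1 ≤ X ≤ 4) = P(X ≤ 4) - P(X ≤ 0)
                   = F(4) - F(0)
                   = 0.917277 - 0.064611
                   = 0.852666

This means approximately 85.3% of outcomes fall in the interval [1, 4].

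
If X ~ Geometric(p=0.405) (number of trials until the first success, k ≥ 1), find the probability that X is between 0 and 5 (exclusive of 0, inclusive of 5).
0.925426

We have X ~ Geometric(p=0.405) (number of trials until the first success, k ≥ 1).

To find P(0 < X ≤ 5), we use:
P(0 < X ≤ 5) = P(X ≤ 5) - P(X ≤ 0)
                 = F(5) - F(0)
                 = 0.925426 - 0.000000
                 = 0.925426

So there's approximately a 92.5% chance that X falls in this range.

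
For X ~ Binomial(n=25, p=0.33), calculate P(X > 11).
0.085894

We have X ~ Binomial(n=25, p=0.33).

P(X > 11) = 1 - P(X ≤ 11)
                = 1 - F(11)
                = 1 - 0.914106
                = 0.085894

So there's approximately a 8.6% chance that X exceeds 11.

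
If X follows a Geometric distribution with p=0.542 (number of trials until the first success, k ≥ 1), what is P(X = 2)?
0.248236

We have X ~ Geometric(p=0.542) (number of trials until the first success, k ≥ 1).

For a Geometric distribution, the PMF gives us the probability of each outcome.

Using the PMF formula:
P(X = 2) = 0.248236

Rounded to 4 decimal places: 0.2482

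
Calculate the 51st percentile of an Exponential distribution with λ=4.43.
0.1610

We have X ~ Exponential(λ=4.43).

We want to find x such that P(X ≤ x) = 0.51.

This is the 51st percentile, which means 51% of values fall below this point.

Using the inverse CDF (quantile function):
x = F⁻¹(0.51) = 0.1610

Verification: P(X ≤ 0.1610) = 0.51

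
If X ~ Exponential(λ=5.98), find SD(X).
0.1672

We have X ~ Exponential(λ=5.98).

For an Exponential distribution with λ=5.98:
σ = √Var(X) = 0.1672

The standard deviation is the square root of the variance.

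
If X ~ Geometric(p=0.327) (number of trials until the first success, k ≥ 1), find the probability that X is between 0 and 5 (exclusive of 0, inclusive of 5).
0.861938

We have X ~ Geometric(p=0.327) (number of trials until the first success, k ≥ 1).

To find P(0 < X ≤ 5), we use:
P(0 < X ≤ 5) = P(X ≤ 5) - P(X ≤ 0)
                 = F(5) - F(0)
                 = 0.861938 - 0.000000
                 = 0.861938

So there's approximately a 86.2% chance that X falls in this range.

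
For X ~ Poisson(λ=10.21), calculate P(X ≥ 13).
0.228753

We have X ~ Poisson(λ=10.21).

For discrete distributions, P(X ≥ 13) = 1 - P(X ≤ 12).

P(X ≤ 12) = 0.771247
P(X ≥ 13) = 1 - 0.771247 = 0.228753

So there's approximately a 22.9% chance that X is at least 13.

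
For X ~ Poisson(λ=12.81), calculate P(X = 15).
0.085788

We have X ~ Poisson(λ=12.81).

For a Poisson distribution, the PMF gives us the probability of each outcome.

Using the PMF formula:
P(X = 15) = 0.085788

Rounded to 4 decimal places: 0.0858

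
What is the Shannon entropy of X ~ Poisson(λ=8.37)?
2.4706 nats

We have X ~ Poisson(λ=8.37).

The Shannon entropy measures the uncertainty or information content of the distribution.

For a Poisson distribution with λ=8.37:
H(X) = 2.4706 nats

(In bits, this would be 3.5643 bits.)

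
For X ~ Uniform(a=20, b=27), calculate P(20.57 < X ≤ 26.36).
0.827143

We have X ~ Uniform(a=20, b=27).

To find P(20.57 < X ≤ 26.36), we use:
P(20.57 < X ≤ 26.36) = P(X ≤ 26.36) - P(X ≤ 20.57)
                 = F(26.36) - F(20.57)
                 = 0.908571 - 0.081429
                 = 0.827143

So there's approximately a 82.7% chance that X falls in this range.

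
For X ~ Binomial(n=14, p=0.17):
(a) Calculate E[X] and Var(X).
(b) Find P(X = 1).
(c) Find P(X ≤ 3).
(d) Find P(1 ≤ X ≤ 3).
(a) E[X] = 2.3800, Var(X) = 1.9754
(b) P(X = 1) = 0.211151
(c) P(X ≤ 3) = 0.796204
(d) P(1 ≤ X ≤ 3) = 0.722568

We have X ~ Binomial(n=14, p=0.17).

(a) Moments:
E[X] = 2.3800
Var(X) = 1.9754
σ = √Var(X) = 1.4055

(b) Point probability using PMF:
P(X = 1) = 0.211151

(c) Cumulative probability using CDF:
P(X ≤ 3) = F(3) = 0.796204

(d) Range probability:
P(1 ≤ X ≤ 3) = P(X ≤ 3) - P(X ≤ 0)
                   = F(3) - F(0)
                   = 0.796204 - 0.073637
                   = 0.722568

This means approximately 72.3% of outcomes fall in the interval [1, 3].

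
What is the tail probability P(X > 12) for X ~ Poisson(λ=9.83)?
0.192611

We have X ~ Poisson(λ=9.83).

P(X > 12) = 1 - P(X ≤ 12)
                = 1 - F(12)
                = 1 - 0.807389
                = 0.192611

So there's approximately a 19.3% chance that X exceeds 12.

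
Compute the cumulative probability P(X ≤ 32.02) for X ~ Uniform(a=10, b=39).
0.759310

We have X ~ Uniform(a=10, b=39).

The CDF gives us P(X ≤ k).

Using the CDF:
P(X ≤ 32.02) = 0.759310

This means there's approximately a 75.9% chance that X is at most 32.02.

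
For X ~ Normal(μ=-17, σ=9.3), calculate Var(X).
86.4900

We have X ~ Normal(μ=-17, σ=9.3).

For a Normal distribution with μ=-17, σ=9.3:
Var(X) = 86.4900

The variance measures the spread of the distribution around the mean.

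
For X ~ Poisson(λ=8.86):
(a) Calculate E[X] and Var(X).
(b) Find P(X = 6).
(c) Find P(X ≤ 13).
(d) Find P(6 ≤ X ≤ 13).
(a) E[X] = 8.8600, Var(X) = 8.8600
(b) P(X = 6) = 0.095372
(c) P(X ≤ 13) = 0.932983
(d) P(6 ≤ X ≤ 13) = 0.808523

We have X ~ Poisson(λ=8.86).

(a) Moments:
E[X] = 8.8600
Var(X) = 8.8600
σ = √Var(X) = 2.9766

(b) Point probability using PMF:
P(X = 6) = 0.095372

(c) Cumulative probability using CDF:
P(X ≤ 13) = F(13) = 0.932983

(d) Range probability:
P(6 ≤ X ≤ 13) = P(X ≤ 13) - P(X ≤ 5)
                   = F(13) - F(5)
                   = 0.932983 - 0.124461
                   = 0.808523

This means approximately 80.9% of outcomes fall in the interval [6, 13].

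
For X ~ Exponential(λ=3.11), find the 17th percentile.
0.0599

We have X ~ Exponential(λ=3.11).

We want to find x such that P(X ≤ x) = 0.17.

This is the 17th percentile, which means 17% of values fall below this point.

Using the inverse CDF (quantile function):
x = F⁻¹(0.17) = 0.0599

Verification: P(X ≤ 0.0599) = 0.17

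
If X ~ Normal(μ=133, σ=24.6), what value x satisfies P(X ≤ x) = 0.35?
123.5211

We have X ~ Normal(μ=133, σ=24.6).

We want to find x such that P(X ≤ x) = 0.35.

This is the 35th percentile, which means 35% of values fall below this point.

Using the inverse CDF (quantile function):
x = F⁻¹(0.35) = 123.5211

Verification: P(X ≤ 123.5211) = 0.35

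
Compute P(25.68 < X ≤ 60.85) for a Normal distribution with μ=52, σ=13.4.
0.720762

We have X ~ Normal(μ=52, σ=13.4).

To find P(25.68 < X ≤ 60.85), we use:
P(25.68 < X ≤ 60.85) = P(X ≤ 60.85) - P(X ≤ 25.68)
                 = F(60.85) - F(25.68)
                 = 0.745517 - 0.024755
                 = 0.720762

So there's approximately a 72.1% chance that X falls in this range.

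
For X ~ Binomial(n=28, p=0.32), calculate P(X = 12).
0.073304

We have X ~ Binomial(n=28, p=0.32).

For a Binomial distribution, the PMF gives us the probability of each outcome.

Using the PMF formula:
P(X = 12) = 0.073304

Rounded to 4 decimal places: 0.0733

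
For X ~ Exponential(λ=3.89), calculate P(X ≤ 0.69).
0.931717

We have X ~ Exponential(λ=3.89).

The CDF gives us P(X ≤ k).

Using the CDF:
P(X ≤ 0.69) = 0.931717

This means there's approximately a 93.2% chance that X is at most 0.69.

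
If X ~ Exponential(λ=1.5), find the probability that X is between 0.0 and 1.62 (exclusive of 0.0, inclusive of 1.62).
0.911963

We have X ~ Exponential(λ=1.5).

To find P(0.0 < X ≤ 1.62), we use:
P(0.0 < X ≤ 1.62) = P(X ≤ 1.62) - P(X ≤ 0.0)
                 = F(1.62) - F(0.0)
                 = 0.911963 - 0.000000
                 = 0.911963

So there's approximately a 91.2% chance that X falls in this range.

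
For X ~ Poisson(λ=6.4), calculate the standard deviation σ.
2.5298

We have X ~ Poisson(λ=6.4).

For a Poisson distribution with λ=6.4:
σ = √Var(X) = 2.5298

The standard deviation is the square root of the variance.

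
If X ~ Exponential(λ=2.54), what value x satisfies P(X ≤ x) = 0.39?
0.1946

We have X ~ Exponential(λ=2.54).

We want to find x such that P(X ≤ x) = 0.39.

This is the 39th percentile, which means 39% of values fall below this point.

Using the inverse CDF (quantile function):
x = F⁻¹(0.39) = 0.1946

Verification: P(X ≤ 0.1946) = 0.39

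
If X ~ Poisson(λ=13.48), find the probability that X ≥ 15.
0.374629

We have X ~ Poisson(λ=13.48).

For discrete distributions, P(X ≥ 15) = 1 - P(X ≤ 14).

P(X ≤ 14) = 0.625371
P(X ≥ 15) = 1 - 0.625371 = 0.374629

So there's approximately a 37.5% chance that X is at least 15.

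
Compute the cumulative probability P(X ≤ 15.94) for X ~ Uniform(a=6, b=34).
0.355000

We have X ~ Uniform(a=6, b=34).

The CDF gives us P(X ≤ k).

Using the CDF:
P(X ≤ 15.94) = 0.355000

This means there's approximately a 35.5% chance that X is at most 15.94.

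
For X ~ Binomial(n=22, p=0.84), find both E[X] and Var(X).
E[X] = 18.4800, Var(X) = 2.9568

We have X ~ Binomial(n=22, p=0.84).

For a Binomial distribution with n=22, p=0.84:

Expected value:
E[X] = 18.4800

Variance:
Var(X) = 2.9568

Standard deviation:
σ = √Var(X) = 1.7195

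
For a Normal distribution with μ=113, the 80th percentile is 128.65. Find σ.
σ = 18.5951

For X ~ Normal(μ, σ), the p-th percentile satisfies x = μ + z_p × σ,
where z_p = Φ⁻¹(p) is the standard normal quantile.

Step 1: z_{0.8} = Φ⁻¹(0.8) = 0.8416

Step 2: Solve for σ:
128.65 = 113 + 0.8416 × σ
σ = (128.65 - 113) / 0.8416
σ = 15.65 / 0.8416
σ = 18.5951

Verification: μ + z × σ = 113 + 0.8416 × 18.5951 = 128.65 ✓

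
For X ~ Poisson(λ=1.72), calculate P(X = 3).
0.151861

We have X ~ Poisson(λ=1.72).

For a Poisson distribution, the PMF gives us the probability of each outcome.

Using the PMF formula:
P(X = 3) = 0.151861

Rounded to 4 decimal places: 0.1519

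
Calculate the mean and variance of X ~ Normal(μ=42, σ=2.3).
E[X] = 42.0000, Var(X) = 5.2900

We have X ~ Normal(μ=42, σ=2.3).

For a Normal distribution with μ=42, σ=2.3:

Expected value:
E[X] = 42.0000

Variance:
Var(X) = 5.2900

Standard deviation:
σ = √Var(X) = 2.3000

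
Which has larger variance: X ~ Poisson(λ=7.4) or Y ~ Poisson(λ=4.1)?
X has larger variance (7.4000 > 4.1000)

Compute the variance for each distribution:

X ~ Poisson(λ=7.4):
Var(X) = 7.4000

Y ~ Poisson(λ=4.1):
Var(Y) = 4.1000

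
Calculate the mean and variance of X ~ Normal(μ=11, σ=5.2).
E[X] = 11.0000, Var(X) = 27.0400

We have X ~ Normal(μ=11, σ=5.2).

For a Normal distribution with μ=11, σ=5.2:

Expected value:
E[X] = 11.0000

Variance:
Var(X) = 27.0400

Standard deviation:
σ = √Var(X) = 5.2000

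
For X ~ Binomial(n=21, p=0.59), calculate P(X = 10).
0.099213

We have X ~ Binomial(n=21, p=0.59).

For a Binomial distribution, the PMF gives us the probability of each outcome.

Using the PMF formula:
P(X = 10) = 0.099213

Rounded to 4 decimal places: 0.0992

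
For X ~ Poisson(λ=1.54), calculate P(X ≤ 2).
0.798741

We have X ~ Poisson(λ=1.54).

The CDF gives us P(X ≤ k).

Using the CDF:
P(X ≤ 2) = 0.798741

This means there's approximately a 79.9% chance that X is at most 2.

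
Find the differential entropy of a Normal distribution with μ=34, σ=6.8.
3.3359 nats

We have X ~ Normal(μ=34, σ=6.8).

The differential entropy measures the uncertainty or information content of the distribution.

For a Normal distribution with μ=34, σ=6.8:
h(X) = 3.3359 nats

(In bits, this would be 4.8126 bits.)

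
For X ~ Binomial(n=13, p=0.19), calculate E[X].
2.4700

We have X ~ Binomial(n=13, p=0.19).

For a Binomial distribution with n=13, p=0.19:
E[X] = 2.4700

This is the expected (average) value of X.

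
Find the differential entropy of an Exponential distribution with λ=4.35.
-0.4702 nats

We have X ~ Exponential(λ=4.35).

The differential entropy measures the uncertainty or information content of the distribution.

For an Exponential distribution with λ=4.35:
h(X) = -0.4702 nats

(In bits, this would be -0.6783 bits.)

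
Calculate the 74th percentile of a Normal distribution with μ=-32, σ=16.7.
-21.2561

We have X ~ Normal(μ=-32, σ=16.7).

We want to find x such that P(X ≤ x) = 0.74.

This is the 74th percentile, which means 74% of values fall below this point.

Using the inverse CDF (quantile function):
x = F⁻¹(0.74) = -21.2561

Verification: P(X ≤ -21.2561) = 0.74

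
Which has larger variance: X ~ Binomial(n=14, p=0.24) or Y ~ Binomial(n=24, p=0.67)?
Y has larger variance (5.3064 > 2.5536)

Compute the variance for each distribution:

X ~ Binomial(n=14, p=0.24):
Var(X) = 2.5536

Y ~ Binomial(n=24, p=0.67):
Var(Y) = 5.3064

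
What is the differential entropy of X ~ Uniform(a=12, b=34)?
3.0910 nats

We have X ~ Uniform(a=12, b=34).

The differential entropy measures the uncertainty or information content of the distribution.

For a Uniform distribution with a=12, b=34:
h(X) = 3.0910 nats

(In bits, this would be 4.4594 bits.)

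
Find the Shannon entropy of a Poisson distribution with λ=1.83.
1.6541 nats

We have X ~ Poisson(λ=1.83).

The Shannon entropy measures the uncertainty or information content of the distribution.

For a Poisson distribution with λ=1.83:
H(X) = 1.6541 nats

(In bits, this would be 2.3864 bits.)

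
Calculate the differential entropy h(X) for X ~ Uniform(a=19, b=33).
2.6391 nats

We have X ~ Uniform(a=19, b=33).

The differential entropy measures the uncertainty or information content of the distribution.

For a Uniform distribution with a=19, b=33:
h(X) = 2.6391 nats

(In bits, this would be 3.8074 bits.)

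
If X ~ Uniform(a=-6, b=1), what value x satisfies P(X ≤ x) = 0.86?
0.0200

We have X ~ Uniform(a=-6, b=1).

We want to find x such that P(X ≤ x) = 0.86.

This is the 86th percentile, which means 86% of values fall below this point.

Using the inverse CDF (quantile function):
x = F⁻¹(0.86) = 0.0200

Verification: P(X ≤ 0.0200) = 0.86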